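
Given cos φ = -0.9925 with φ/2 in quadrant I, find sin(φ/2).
sin(φ/2) = ±√((1 - cos φ)/2); positive since φ/2 ∈ QI, so sin(φ/2) = 0.9981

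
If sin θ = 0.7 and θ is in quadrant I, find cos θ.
cos θ = 0.7141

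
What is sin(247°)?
sin(247°) = -0.9205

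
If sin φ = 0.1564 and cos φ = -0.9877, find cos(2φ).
cos(2φ) = cos²φ - sin²φ = 0.9511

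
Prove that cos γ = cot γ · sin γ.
RHS = (cos γ/sin γ) · sin γ = cos γ = LHS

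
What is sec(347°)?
sec(347°) = 1.026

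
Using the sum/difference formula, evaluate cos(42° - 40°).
cos(42° - 40°) = cos 42° cos 40° + sin 42° sin 40° = 0.9994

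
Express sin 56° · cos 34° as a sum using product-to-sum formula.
sin 56° cos 34° = (1/2)[sin(56°+34°) + sin(56°-34°)]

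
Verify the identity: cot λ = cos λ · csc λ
RHS = cos λ · (1/sin λ) = cos λ/sin λ = cot λ = LHS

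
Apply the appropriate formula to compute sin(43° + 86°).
sin(43° + 86°) = sin 43° cos 86° + cos 43° sin 86° = 0.7771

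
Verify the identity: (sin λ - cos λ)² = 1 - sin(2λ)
LHS = sin²λ - 2 sin λ cos λ + cos²λ = (sin²λ + cos²λ) - 2 sin λ cos λ = 1 - sin(2λ) = RHS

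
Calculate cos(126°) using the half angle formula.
cos(126°) = -√((1 + cos 252°)/2) = -0.5878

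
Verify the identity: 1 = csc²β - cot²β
RHS = 1/sin²β - cos²β/sin²β = (1 - cos²β)/sin²β = sin²β/sin²β = 1 = LHS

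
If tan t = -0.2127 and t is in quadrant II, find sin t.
sin t = 0.208 (using tan²t + 1 = sec²t)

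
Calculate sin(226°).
sin(226°) = -0.7193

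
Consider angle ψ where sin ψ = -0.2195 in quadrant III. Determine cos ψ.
cos ψ = ±√(1 - sin²ψ) = -0.9756 (negative in QIII)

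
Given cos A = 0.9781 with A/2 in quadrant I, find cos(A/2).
cos(A/2) = ±√((1 + cos A)/2); positive since A/2 ∈ QI, so cos(A/2) = 0.9945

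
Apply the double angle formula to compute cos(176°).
cos(176°) = cos²88° - sin²88° = -0.9976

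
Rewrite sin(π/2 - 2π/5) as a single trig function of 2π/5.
sin(π/2 - 2π/5) = cos(2π/5)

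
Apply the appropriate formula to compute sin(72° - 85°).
sin(72° - 85°) = sin 72° cos 85° - cos 72° sin 85° = -0.225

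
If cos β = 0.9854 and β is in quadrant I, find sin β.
sin β = 0.1703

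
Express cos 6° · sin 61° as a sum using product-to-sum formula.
cos 6° sin 61° = (1/2)[sin(6°+61°) - sin(6°-61°)]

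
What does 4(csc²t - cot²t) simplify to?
4(csc²t - cot²t) = 4 (using Pythagorean identity)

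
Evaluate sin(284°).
sin(284°) = -0.9703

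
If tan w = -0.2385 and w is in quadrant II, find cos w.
cos w = -0.9727 (using tan²w + 1 = sec²w)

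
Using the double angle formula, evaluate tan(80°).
tan(80°) = 2 tan 40° / (1 - tan²40°) = 5.671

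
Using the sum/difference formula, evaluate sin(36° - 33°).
sin(36° - 33°) = sin 36° cos 33° - cos 36° sin 33° = 0.05234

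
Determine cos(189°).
cos(189°) = -0.9877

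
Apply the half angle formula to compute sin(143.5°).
sin(143.5°) = √((1 - cos 287°)/2) = 0.5948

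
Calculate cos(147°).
cos(147°) = -0.8387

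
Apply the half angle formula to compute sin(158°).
sin(158°) = √((1 - cos 316°)/2) = 0.3746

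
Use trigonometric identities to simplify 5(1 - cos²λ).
5(1 - cos²λ) = 5(sin²λ) (using Pythagorean identity)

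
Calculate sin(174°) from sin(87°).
sin(174°) = 2 sin 87° cos 87° = 0.1045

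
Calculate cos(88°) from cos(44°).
cos(88°) = cos²44° - sin²44° = 0.0349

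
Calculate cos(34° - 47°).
cos(34° - 47°) = cos 34° cos 47° + sin 34° sin 47° = 0.9744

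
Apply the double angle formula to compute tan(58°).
tan(58°) = 2 tan 29° / (1 - tan²29°) = 1.6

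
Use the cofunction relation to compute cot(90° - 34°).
cot(90° - 34°) = tan(34°) = 0.6745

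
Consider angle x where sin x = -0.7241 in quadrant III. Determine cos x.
cos x = ±√(1 - sin²x) = -0.6897 (negative in QIII)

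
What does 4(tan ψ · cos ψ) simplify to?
4(tan ψ · cos ψ) = 4(sin ψ) (using Quotient identity)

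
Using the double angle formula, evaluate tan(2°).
tan(2°) = 2 tan 1° / (1 - tan²1°) = 0.03492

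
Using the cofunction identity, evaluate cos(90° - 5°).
cos(90° - 5°) = sin(5°) = 0.08716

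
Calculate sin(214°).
sin(214°) = -0.5592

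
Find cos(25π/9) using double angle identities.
cos(25π/9) = 2cos²25π/18 - 1 = -0.766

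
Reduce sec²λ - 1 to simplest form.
sec²λ - 1 = tan²λ (using Pythagorean identity)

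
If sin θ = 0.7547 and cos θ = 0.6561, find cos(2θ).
cos(2θ) = cos²θ - sin²θ = -0.1391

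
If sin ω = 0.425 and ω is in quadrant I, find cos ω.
cos ω = 0.9052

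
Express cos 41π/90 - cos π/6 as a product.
cos 41π/90 - cos π/6 = -2 sin(14π/45) sin(13π/90)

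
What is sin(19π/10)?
sin(19π/10) = -0.309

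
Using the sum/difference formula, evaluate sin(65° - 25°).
sin(65° - 25°) = sin 65° cos 25° - cos 65° sin 25° = 0.6428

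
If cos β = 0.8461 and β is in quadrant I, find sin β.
sin β = 0.533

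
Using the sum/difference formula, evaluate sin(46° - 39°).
sin(46° - 39°) = sin 46° cos 39° - cos 46° sin 39° = 0.1219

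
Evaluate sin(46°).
sin(46°) = 0.7193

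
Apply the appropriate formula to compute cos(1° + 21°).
cos(1° + 21°) = cos 1° cos 21° - sin 1° sin 21° = 0.9272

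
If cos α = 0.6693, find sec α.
sec α = 1/cos α = 1.494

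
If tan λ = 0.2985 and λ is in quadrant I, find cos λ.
cos λ = 0.9582 (using tan²λ + 1 = sec²λ)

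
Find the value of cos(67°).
cos(67°) = 0.3907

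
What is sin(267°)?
sin(267°) = -0.9986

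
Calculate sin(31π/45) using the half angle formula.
sin(31π/45) = √((1 - cos 62π/45)/2) = 0.829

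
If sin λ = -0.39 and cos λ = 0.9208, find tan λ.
tan λ = sin λ / cos λ = -0.4235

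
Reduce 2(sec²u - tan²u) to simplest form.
2(sec²u - tan²u) = 2 (using Pythagorean identity)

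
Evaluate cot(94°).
cot(94°) = -0.06993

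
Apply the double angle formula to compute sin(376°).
sin(376°) = 2 sin 188° cos 188° = 0.2756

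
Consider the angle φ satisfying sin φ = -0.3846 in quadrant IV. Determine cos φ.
cos φ = √(1 - sin²φ) = 0.9231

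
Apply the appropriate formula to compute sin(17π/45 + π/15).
sin(17π/45 + π/15) = sin 17π/45 cos π/15 + cos 17π/45 sin π/15 = 0.9848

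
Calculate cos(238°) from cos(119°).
cos(238°) = cos²119° - sin²119° = -0.5299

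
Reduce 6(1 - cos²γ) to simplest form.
6(1 - cos²γ) = 6(sin²γ) (using Pythagorean identity)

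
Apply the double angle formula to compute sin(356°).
sin(356°) = 2 sin 178° cos 178° = -0.06976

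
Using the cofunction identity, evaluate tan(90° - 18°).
tan(90° - 18°) = cot(18°) = 3.078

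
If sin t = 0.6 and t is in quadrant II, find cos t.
cos t = -0.8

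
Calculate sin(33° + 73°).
sin(33° + 73°) = sin 33° cos 73° + cos 33° sin 73° = 0.9613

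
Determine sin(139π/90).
sin(139π/90) = -0.9903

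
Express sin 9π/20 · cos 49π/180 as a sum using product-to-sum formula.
sin 9π/20 cos 49π/180 = (1/2)[sin(9π/20+49π/180) + sin(9π/20-49π/180)]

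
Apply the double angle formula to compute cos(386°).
cos(386°) = cos²193° - sin²193° = 0.8988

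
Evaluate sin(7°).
sin(7°) = 0.1219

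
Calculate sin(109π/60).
sin(109π/60) = -0.5446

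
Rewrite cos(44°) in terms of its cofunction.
cos(44°) = sin(90° - 44°) = sin(46°)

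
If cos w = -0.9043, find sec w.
sec w = 1/cos w = -1.106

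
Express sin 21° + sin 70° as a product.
sin 21° + sin 70° = 2 sin(45.5°) cos(-24.5°)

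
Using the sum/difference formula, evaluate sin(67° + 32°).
sin(67° + 32°) = sin 67° cos 32° + cos 67° sin 32° = 0.9877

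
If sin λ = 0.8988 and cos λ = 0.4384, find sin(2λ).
sin(2λ) = 2 sin λ cos λ = 0.7881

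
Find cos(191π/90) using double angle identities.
cos(191π/90) = cos²191π/180 - sin²191π/180 = 0.9272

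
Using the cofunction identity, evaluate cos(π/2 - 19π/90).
cos(π/2 - 19π/90) = sin(19π/90) = 0.6157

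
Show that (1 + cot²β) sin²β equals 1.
LHS = csc²β · sin²β = (1/sin²β) · sin²β = 1 = RHS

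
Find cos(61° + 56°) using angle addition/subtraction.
cos(61° + 56°) = cos 61° cos 56° - sin 61° sin 56° = -0.454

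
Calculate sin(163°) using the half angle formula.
sin(163°) = √((1 - cos 326°)/2) = 0.2924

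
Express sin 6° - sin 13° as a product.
sin 6° - sin 13° = 2 cos(9.5°) sin(-3.5°)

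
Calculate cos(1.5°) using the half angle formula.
cos(1.5°) = √((1 + cos 3°)/2) = 0.9997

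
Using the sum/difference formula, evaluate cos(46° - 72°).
cos(46° - 72°) = cos 46° cos 72° + sin 46° sin 72° = 0.8988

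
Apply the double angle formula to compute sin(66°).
sin(66°) = 2 sin 33° cos 33° = 0.9135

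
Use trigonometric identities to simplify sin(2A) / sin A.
sin(2A) / sin A = 2 cos A (using Double angle)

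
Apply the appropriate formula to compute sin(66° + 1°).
sin(66° + 1°) = sin 66° cos 1° + cos 66° sin 1° = 0.9205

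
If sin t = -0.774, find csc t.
csc t = 1/sin t = -1.292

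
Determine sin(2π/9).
sin(2π/9) = 0.6428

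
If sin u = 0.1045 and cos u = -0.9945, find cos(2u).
cos(2u) = cos²u - sin²u = 0.9781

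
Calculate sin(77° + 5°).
sin(77° + 5°) = sin 77° cos 5° + cos 77° sin 5° = 0.9903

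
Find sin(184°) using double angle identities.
sin(184°) = 2 sin 92° cos 92° = -0.06976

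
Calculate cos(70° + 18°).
cos(70° + 18°) = cos 70° cos 18° - sin 70° sin 18° = 0.0349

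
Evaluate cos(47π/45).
cos(47π/45) = -0.9903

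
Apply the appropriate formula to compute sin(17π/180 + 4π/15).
sin(17π/180 + 4π/15) = sin 17π/180 cos 4π/15 + cos 17π/180 sin 4π/15 = 0.9063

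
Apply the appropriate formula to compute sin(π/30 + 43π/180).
sin(π/30 + 43π/180) = sin π/30 cos 43π/180 + cos π/30 sin 43π/180 = 0.7547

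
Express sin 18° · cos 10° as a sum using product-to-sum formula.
sin 18° cos 10° = (1/2)[sin(18°+10°) + sin(18°-10°)]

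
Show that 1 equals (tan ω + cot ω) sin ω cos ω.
RHS = (sin ω/cos ω + cos ω/sin ω) sin ω cos ω = ((sin²ω + cos²ω)/(sin ω cos ω)) · sin ω cos ω = sin²ω + cos²ω = 1 = LHS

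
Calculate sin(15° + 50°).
sin(15° + 50°) = sin 15° cos 50° + cos 15° sin 50° = 0.9063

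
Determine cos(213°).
cos(213°) = -0.8387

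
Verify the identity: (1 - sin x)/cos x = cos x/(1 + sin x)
LHS = (1 - sin x)(1 + sin x) / (cos x(1 + sin x)) = (1 - sin²x) / (cos x(1 + sin x)) = cos²x / (cos x(1 + sin x)) = cos x/(1 + sin x) = RHS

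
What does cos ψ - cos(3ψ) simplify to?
cos ψ - cos(3ψ) = 2 sin(2ψ) sin ψ (using Sum-to-product)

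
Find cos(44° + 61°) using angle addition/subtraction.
cos(44° + 61°) = cos 44° cos 61° - sin 44° sin 61° = -(√6-√2)/4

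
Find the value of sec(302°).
sec(302°) = 1.887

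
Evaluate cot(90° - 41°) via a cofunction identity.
cot(90° - 41°) = tan(41°) = 0.8693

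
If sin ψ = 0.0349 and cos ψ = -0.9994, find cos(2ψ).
cos(2ψ) = cos²ψ - sin²ψ = 0.9976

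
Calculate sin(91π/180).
sin(91π/180) = 0.9998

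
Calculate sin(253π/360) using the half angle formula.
sin(253π/360) = √((1 - cos 253π/180)/2) = 0.8039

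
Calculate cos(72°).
cos(72°) = 0.309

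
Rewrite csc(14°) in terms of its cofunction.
csc(14°) = sec(90° - 14°) = sec(76°)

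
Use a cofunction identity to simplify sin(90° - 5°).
sin(90° - 5°) = cos(5°)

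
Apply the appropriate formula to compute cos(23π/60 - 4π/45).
cos(23π/60 - 4π/45) = cos 23π/60 cos 4π/45 + sin 23π/60 sin 4π/45 = 0.6018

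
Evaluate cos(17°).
cos(17°) = 0.9563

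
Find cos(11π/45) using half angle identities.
cos(11π/45) = √((1 + cos 22π/45)/2) = 0.7193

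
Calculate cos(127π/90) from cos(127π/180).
cos(127π/90) = cos²127π/180 - sin²127π/180 = -0.2756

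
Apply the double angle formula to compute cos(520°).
cos(520°) = cos²260° - sin²260° = -0.9397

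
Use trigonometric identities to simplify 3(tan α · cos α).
3(tan α · cos α) = 3(sin α) (using Quotient identity)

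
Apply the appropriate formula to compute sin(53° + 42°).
sin(53° + 42°) = sin 53° cos 42° + cos 53° sin 42° = 0.9962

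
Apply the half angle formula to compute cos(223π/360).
cos(223π/360) = -√((1 + cos 223π/180)/2) = -0.3665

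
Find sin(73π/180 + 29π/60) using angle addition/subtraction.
sin(73π/180 + 29π/60) = sin 73π/180 cos 29π/60 + cos 73π/180 sin 29π/60 = 0.342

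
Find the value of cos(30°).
cos(30°) = √3/2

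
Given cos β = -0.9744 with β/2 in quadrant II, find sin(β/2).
sin(β/2) = ±√((1 - cos β)/2); positive since β/2 ∈ QII, so sin(β/2) = 0.9936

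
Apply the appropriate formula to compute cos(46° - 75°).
cos(46° - 75°) = cos 46° cos 75° + sin 46° sin 75° = 0.8746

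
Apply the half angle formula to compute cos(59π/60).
cos(59π/60) = -√((1 + cos 59π/30)/2) = -0.9986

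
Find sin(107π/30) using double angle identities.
sin(107π/30) = 2 sin 107π/60 cos 107π/60 = -0.9781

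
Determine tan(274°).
tan(274°) = -14.3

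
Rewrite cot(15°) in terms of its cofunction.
cot(15°) = tan(90° - 15°) = tan(75°)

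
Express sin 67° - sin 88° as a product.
sin 67° - sin 88° = 2 cos(77.5°) sin(-10.5°)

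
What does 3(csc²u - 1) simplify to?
3(csc²u - 1) = 3(cot²u) (using Pythagorean identity)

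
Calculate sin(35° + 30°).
sin(35° + 30°) = sin 35° cos 30° + cos 35° sin 30° = 0.9063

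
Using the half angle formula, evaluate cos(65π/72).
cos(65π/72) = -√((1 + cos 65π/36)/2) = -0.9537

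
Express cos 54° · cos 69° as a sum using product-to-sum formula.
cos 54° cos 69° = (1/2)[cos(54°-69°) + cos(54°+69°)]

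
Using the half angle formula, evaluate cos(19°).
cos(19°) = √((1 + cos 38°)/2) = 0.9455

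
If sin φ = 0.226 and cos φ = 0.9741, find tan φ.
tan φ = sin φ / cos φ = 0.232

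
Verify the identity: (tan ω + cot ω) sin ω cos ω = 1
LHS = (sin ω/cos ω + cos ω/sin ω) sin ω cos ω = ((sin²ω + cos²ω)/(sin ω cos ω)) · sin ω cos ω = sin²ω + cos²ω = 1 = RHS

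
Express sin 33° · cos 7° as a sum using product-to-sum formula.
sin 33° cos 7° = (1/2)[sin(33°+7°) + sin(33°-7°)]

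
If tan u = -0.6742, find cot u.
cot u = 1/tan u = -1.483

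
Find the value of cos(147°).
cos(147°) = -0.8387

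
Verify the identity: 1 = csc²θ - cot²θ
RHS = 1/sin²θ - cos²θ/sin²θ = (1 - cos²θ)/sin²θ = sin²θ/sin²θ = 1 = LHS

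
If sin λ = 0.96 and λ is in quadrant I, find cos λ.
cos λ = 0.28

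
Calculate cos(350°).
cos(350°) = 0.9848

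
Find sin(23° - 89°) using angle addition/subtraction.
sin(23° - 89°) = sin 23° cos 89° - cos 23° sin 89° = -0.9135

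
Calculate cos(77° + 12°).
cos(77° + 12°) = cos 77° cos 12° - sin 77° sin 12° = 0.01745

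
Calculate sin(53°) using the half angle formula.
sin(53°) = √((1 - cos 106°)/2) = 0.7986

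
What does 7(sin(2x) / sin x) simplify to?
7(sin(2x) / sin x) = 7(2 cos x) (using Double angle)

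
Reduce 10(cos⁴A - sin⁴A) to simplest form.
10(cos⁴A - sin⁴A) = 10(cos(2A)) (using Factoring + double angle)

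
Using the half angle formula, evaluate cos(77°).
cos(77°) = √((1 + cos 154°)/2) = 0.225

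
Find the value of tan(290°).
tan(290°) = -2.747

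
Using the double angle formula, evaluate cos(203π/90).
cos(203π/90) = cos²203π/180 - sin²203π/180 = 0.6947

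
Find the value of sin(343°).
sin(343°) = -0.2924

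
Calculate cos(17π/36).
cos(17π/36) = 0.08716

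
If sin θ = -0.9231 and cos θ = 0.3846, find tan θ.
tan θ = sin θ / cos θ = -2.4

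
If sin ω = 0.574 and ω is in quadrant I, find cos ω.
cos ω = 0.8189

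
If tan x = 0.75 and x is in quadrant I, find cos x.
cos x = 0.8 (using tan²x + 1 = sec²x)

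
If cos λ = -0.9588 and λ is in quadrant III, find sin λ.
sin λ = -0.2841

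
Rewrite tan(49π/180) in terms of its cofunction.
tan(49π/180) = cot(π/2 - 49π/180) = cot(41π/180)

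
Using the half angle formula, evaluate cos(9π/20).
cos(9π/20) = √((1 + cos 9π/10)/2) = 0.1564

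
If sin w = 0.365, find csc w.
csc w = 1/sin w = 2.74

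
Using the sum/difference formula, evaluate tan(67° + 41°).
tan(67° + 41°) = (tan 67° + tan 41°)/(1 - tan 67° tan 41°) = -3.078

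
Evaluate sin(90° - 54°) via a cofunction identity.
sin(90° - 54°) = cos(54°) = 0.5878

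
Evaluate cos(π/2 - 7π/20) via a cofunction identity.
cos(π/2 - 7π/20) = sin(7π/20) = 0.891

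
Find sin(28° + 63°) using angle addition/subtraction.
sin(28° + 63°) = sin 28° cos 63° + cos 28° sin 63° = 0.9998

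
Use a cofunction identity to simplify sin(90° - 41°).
sin(90° - 41°) = cos(41°)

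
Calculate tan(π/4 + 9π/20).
tan(π/4 + 9π/20) = (tan π/4 + tan 9π/20)/(1 - tan π/4 tan 9π/20) = -1.376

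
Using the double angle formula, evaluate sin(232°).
sin(232°) = 2 sin 116° cos 116° = -0.788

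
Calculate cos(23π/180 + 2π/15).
cos(23π/180 + 2π/15) = cos 23π/180 cos 2π/15 - sin 23π/180 sin 2π/15 = 0.682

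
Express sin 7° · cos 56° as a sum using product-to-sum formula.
sin 7° cos 56° = (1/2)[sin(7°+56°) + sin(7°-56°)]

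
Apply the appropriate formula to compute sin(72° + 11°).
sin(72° + 11°) = sin 72° cos 11° + cos 72° sin 11° = 0.9925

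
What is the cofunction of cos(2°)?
cos(2°) = sin(90° - 2°) = sin(88°)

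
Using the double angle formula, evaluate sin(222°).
sin(222°) = 2 sin 111° cos 111° = -0.6691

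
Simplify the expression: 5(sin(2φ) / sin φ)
5(sin(2φ) / sin φ) = 5(2 cos φ) (using Double angle)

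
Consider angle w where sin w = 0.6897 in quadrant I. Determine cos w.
cos w = √(1 - sin²w) = 0.7241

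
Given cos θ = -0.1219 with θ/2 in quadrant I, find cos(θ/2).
cos(θ/2) = ±√((1 + cos θ)/2); positive since θ/2 ∈ QI, so cos(θ/2) = 0.6626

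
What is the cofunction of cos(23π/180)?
cos(23π/180) = sin(π/2 - 23π/180) = sin(67π/180)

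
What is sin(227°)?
sin(227°) = -0.7314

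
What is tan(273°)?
tan(273°) = -19.08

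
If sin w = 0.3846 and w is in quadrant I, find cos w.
cos w = 0.9231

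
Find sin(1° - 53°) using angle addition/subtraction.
sin(1° - 53°) = sin 1° cos 53° - cos 1° sin 53° = -0.788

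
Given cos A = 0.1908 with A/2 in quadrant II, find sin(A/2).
sin(A/2) = ±√((1 - cos A)/2); positive since A/2 ∈ QII, so sin(A/2) = 0.6361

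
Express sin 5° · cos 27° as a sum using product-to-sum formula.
sin 5° cos 27° = (1/2)[sin(5°+27°) + sin(5°-27°)]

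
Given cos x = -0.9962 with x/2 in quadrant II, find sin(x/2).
sin(x/2) = ±√((1 - cos x)/2); positive since x/2 ∈ QII, so sin(x/2) = 0.999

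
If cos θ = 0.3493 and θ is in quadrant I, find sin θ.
sin θ = 0.937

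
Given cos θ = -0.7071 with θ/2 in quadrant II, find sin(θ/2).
sin(θ/2) = ±√((1 - cos θ)/2); positive since θ/2 ∈ QII, so sin(θ/2) = 0.9239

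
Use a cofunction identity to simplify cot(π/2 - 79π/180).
cot(π/2 - 79π/180) = tan(79π/180)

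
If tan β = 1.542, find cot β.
cot β = 1/tan β = 0.6485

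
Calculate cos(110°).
cos(110°) = -0.342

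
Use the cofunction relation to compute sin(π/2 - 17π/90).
sin(π/2 - 17π/90) = cos(17π/90) = 0.829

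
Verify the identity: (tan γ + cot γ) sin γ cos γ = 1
LHS = (sin γ/cos γ + cos γ/sin γ) sin γ cos γ = ((sin²γ + cos²γ)/(sin γ cos γ)) · sin γ cos γ = sin²γ + cos²γ = 1 = RHS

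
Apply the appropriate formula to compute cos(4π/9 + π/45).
cos(4π/9 + π/45) = cos 4π/9 cos π/45 - sin 4π/9 sin π/45 = 0.1045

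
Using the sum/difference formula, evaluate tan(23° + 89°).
tan(23° + 89°) = (tan 23° + tan 89°)/(1 - tan 23° tan 89°) = -2.475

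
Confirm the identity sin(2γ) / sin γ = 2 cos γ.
LHS = 2 sin γ cos γ / sin γ = 2 cos γ = RHS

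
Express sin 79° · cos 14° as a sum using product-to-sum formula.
sin 79° cos 14° = (1/2)[sin(79°+14°) + sin(79°-14°)]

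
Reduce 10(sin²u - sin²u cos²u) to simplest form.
10(sin²u - sin²u cos²u) = 10(sin⁴u) (using Factoring)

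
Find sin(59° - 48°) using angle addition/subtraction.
sin(59° - 48°) = sin 59° cos 48° - cos 59° sin 48° = 0.1908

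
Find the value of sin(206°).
sin(206°) = -0.4384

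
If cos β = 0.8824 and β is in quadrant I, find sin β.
sin β = 0.4705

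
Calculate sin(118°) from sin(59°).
sin(118°) = 2 sin 59° cos 59° = 0.8829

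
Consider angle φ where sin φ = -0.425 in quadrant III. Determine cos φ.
cos φ = ±√(1 - sin²φ) = -0.9052 (negative in QIII)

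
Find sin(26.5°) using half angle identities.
sin(26.5°) = √((1 - cos 53°)/2) = 0.4462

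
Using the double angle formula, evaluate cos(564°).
cos(564°) = cos²282° - sin²282° = -0.9135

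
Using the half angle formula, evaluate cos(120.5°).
cos(120.5°) = -√((1 + cos 241°)/2) = -0.5075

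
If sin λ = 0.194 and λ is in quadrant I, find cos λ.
cos λ = 0.981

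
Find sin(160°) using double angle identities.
sin(160°) = 2 sin 80° cos 80° = 0.342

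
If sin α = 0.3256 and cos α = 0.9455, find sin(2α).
sin(2α) = 2 sin α cos α = 0.6157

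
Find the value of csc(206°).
csc(206°) = -2.281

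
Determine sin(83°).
sin(83°) = 0.9925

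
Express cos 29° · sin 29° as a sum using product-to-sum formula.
cos 29° sin 29° = (1/2)[sin(29°+29°) - sin(29°-29°)]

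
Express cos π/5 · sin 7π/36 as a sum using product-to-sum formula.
cos π/5 sin 7π/36 = (1/2)[sin(π/5+7π/36) - sin(π/5-7π/36)]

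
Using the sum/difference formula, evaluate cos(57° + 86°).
cos(57° + 86°) = cos 57° cos 86° - sin 57° sin 86° = -0.7986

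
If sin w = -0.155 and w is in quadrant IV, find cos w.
cos w = 0.9879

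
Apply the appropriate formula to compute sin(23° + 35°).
sin(23° + 35°) = sin 23° cos 35° + cos 23° sin 35° = 0.848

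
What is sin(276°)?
sin(276°) = -0.9945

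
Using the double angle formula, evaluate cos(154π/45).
cos(154π/45) = cos²77π/45 - sin²77π/45 = -0.2419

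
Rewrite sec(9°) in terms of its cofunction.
sec(9°) = csc(90° - 9°) = csc(81°)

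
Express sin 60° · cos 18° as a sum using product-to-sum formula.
sin 60° cos 18° = (1/2)[sin(60°+18°) + sin(60°-18°)]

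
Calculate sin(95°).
sin(95°) = 0.9962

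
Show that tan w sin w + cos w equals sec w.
LHS = sin²w/cos w + cos w = (sin²w + cos²w)/cos w = 1/cos w = sec w = RHS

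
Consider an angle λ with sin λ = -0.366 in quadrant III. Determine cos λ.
cos λ = ±√(1 - sin²λ) = -0.9306 (negative in QIII)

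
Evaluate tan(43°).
tan(43°) = 0.9325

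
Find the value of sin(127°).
sin(127°) = 0.7986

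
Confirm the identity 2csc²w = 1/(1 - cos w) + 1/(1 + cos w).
RHS = [(1 + cos w) + (1 - cos w)] / [(1 - cos w)(1 + cos w)] = 2/(1 - cos²w) = 2/sin²w = 2csc²w = LHS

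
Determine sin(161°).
sin(161°) = 0.3256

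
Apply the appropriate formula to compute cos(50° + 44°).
cos(50° + 44°) = cos 50° cos 44° - sin 50° sin 44° = -0.06976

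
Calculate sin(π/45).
sin(π/45) = 0.06976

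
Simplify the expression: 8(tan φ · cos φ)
8(tan φ · cos φ) = 8(sin φ) (using Quotient identity)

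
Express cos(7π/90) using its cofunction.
cos(7π/90) = sin(π/2 - 7π/90) = sin(19π/45)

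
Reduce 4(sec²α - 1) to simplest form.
4(sec²α - 1) = 4(tan²α) (using Pythagorean identity)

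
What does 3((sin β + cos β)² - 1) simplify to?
3((sin β + cos β)² - 1) = 3(sin(2β)) (using Pythagorean + double angle)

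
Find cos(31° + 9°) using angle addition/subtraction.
cos(31° + 9°) = cos 31° cos 9° - sin 31° sin 9° = 0.766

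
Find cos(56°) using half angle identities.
cos(56°) = √((1 + cos 112°)/2) = 0.5592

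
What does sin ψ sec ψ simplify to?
sin ψ sec ψ = tan ψ (using Reciprocal + quotient)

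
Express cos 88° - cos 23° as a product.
cos 88° - cos 23° = -2 sin(55.5°) sin(32.5°)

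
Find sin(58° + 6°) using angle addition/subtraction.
sin(58° + 6°) = sin 58° cos 6° + cos 58° sin 6° = 0.8988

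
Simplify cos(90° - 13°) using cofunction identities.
cos(90° - 13°) = sin(13°)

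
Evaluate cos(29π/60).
cos(29π/60) = 0.05234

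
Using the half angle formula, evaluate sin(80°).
sin(80°) = √((1 - cos 160°)/2) = 0.9848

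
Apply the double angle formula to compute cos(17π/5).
cos(17π/5) = cos²17π/10 - sin²17π/10 = -0.309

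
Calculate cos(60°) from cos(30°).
cos(60°) = cos²30° - sin²30° = 1/2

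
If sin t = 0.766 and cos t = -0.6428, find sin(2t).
sin(2t) = 2 sin t cos t = -0.9848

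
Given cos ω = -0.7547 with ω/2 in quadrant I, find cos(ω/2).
cos(ω/2) = ±√((1 + cos ω)/2); positive since ω/2 ∈ QI, so cos(ω/2) = 0.3502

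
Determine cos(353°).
cos(353°) = 0.9925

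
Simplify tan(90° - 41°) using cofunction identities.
tan(90° - 41°) = cot(41°)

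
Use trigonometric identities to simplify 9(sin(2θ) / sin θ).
9(sin(2θ) / sin θ) = 9(2 cos θ) (using Double angle)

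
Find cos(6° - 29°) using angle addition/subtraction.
cos(6° - 29°) = cos 6° cos 29° + sin 6° sin 29° = 0.9205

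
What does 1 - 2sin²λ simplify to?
1 - 2sin²λ = cos(2λ) (using Double angle)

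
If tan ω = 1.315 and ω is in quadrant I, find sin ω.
sin ω = 0.796 (using tan²ω + 1 = sec²ω)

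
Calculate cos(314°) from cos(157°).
cos(314°) = cos²157° - sin²157° = 0.6947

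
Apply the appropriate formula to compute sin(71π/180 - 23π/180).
sin(71π/180 - 23π/180) = sin 71π/180 cos 23π/180 - cos 71π/180 sin 23π/180 = 0.7431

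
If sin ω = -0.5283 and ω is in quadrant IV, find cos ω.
cos ω = 0.8491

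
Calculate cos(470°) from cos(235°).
cos(470°) = cos²235° - sin²235° = -0.342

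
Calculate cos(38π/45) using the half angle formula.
cos(38π/45) = -√((1 + cos 76π/45)/2) = -0.8829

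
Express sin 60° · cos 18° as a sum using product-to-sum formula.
sin 60° cos 18° = (1/2)[sin(60°+18°) + sin(60°-18°)]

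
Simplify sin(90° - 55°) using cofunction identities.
sin(90° - 55°) = cos(55°)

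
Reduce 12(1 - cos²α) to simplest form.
12(1 - cos²α) = 12(sin²α) (using Pythagorean identity)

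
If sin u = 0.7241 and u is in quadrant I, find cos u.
cos u = 0.6897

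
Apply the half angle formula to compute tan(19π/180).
tan(19π/180) = sin 19π/90 / (1 + cos 19π/90) = 0.3443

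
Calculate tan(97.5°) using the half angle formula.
tan(97.5°) = sin 195° / (1 + cos 195°) = -7.596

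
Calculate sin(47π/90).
sin(47π/90) = 0.9976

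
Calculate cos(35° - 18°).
cos(35° - 18°) = cos 35° cos 18° + sin 35° sin 18° = 0.9563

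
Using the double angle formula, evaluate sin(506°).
sin(506°) = 2 sin 253° cos 253° = 0.5592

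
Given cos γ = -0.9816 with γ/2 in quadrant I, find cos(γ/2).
cos(γ/2) = ±√((1 + cos γ)/2); positive since γ/2 ∈ QI, so cos(γ/2) = 0.09592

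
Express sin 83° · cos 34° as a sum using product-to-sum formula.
sin 83° cos 34° = (1/2)[sin(83°+34°) + sin(83°-34°)]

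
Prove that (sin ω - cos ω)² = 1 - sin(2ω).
LHS = sin²ω - 2 sin ω cos ω + cos²ω = (sin²ω + cos²ω) - 2 sin ω cos ω = 1 - sin(2ω) = RHS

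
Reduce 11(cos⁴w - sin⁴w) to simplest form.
11(cos⁴w - sin⁴w) = 11(cos(2w)) (using Factoring + double angle)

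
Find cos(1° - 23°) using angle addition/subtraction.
cos(1° - 23°) = cos 1° cos 23° + sin 1° sin 23° = 0.9272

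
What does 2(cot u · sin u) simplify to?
2(cot u · sin u) = 2(cos u) (using Quotient identity)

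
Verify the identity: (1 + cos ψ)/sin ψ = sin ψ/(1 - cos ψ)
RHS = sin ψ(1 + cos ψ) / ((1 - cos ψ)(1 + cos ψ)) = sin ψ(1 + cos ψ) / (1 - cos²ψ) = sin ψ(1 + cos ψ) / sin²ψ = (1 + cos ψ)/sin ψ = LHS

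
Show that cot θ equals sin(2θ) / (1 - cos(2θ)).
RHS = 2 sin θ cos θ / (2sin²θ) = cos θ/sin θ = cot θ = LHS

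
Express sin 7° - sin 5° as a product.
sin 7° - sin 5° = 2 cos(6°) sin(1°)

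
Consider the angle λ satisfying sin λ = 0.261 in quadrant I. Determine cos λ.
cos λ = √(1 - sin²λ) = 0.9653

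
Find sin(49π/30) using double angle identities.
sin(49π/30) = 2 sin 49π/60 cos 49π/60 = -0.9135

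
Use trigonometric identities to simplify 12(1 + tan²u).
12(1 + tan²u) = 12(sec²u) (using Pythagorean identity)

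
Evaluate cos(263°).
cos(263°) = -0.1219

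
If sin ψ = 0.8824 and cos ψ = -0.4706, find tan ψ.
tan ψ = sin ψ / cos ψ = -1.875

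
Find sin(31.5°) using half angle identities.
sin(31.5°) = √((1 - cos 63°)/2) = 0.5225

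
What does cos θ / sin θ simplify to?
cos θ / sin θ = cot θ (using Quotient identity)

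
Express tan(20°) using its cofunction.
tan(20°) = cot(90° - 20°) = cot(70°)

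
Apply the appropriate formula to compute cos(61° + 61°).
cos(61° + 61°) = cos 61° cos 61° - sin 61° sin 61° = -0.5299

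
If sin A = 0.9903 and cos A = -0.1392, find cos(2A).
cos(2A) = cos²A - sin²A = -0.9613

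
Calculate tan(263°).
tan(263°) = 8.144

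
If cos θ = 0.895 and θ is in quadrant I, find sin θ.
sin θ = 0.4461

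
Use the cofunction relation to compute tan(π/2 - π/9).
tan(π/2 - π/9) = cot(π/9) = 2.747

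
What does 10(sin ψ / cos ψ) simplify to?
10(sin ψ / cos ψ) = 10(tan ψ) (using Quotient identity)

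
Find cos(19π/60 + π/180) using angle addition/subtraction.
cos(19π/60 + π/180) = cos 19π/60 cos π/180 - sin 19π/60 sin π/180 = 0.5299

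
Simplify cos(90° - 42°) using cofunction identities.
cos(90° - 42°) = sin(42°)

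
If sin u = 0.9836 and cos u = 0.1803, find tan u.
tan u = sin u / cos u = 5.455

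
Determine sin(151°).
sin(151°) = 0.4848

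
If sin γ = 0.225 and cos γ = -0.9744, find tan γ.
tan γ = sin γ / cos γ = -0.2309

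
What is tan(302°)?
tan(302°) = -1.6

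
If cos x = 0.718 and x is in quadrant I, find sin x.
sin x = 0.696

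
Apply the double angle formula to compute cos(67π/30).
cos(67π/30) = cos²67π/60 - sin²67π/60 = 0.7431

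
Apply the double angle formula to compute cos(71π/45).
cos(71π/45) = cos²71π/90 - sin²71π/90 = 0.2419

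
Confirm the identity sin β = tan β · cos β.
RHS = (sin β/cos β) · cos β = sin β = LHS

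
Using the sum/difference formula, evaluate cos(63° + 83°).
cos(63° + 83°) = cos 63° cos 83° - sin 63° sin 83° = -0.829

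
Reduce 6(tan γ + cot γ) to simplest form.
6(tan γ + cot γ) = 6(sec γ csc γ) (using Quotient identities)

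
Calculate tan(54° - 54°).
tan(54° - 54°) = (tan 54° - tan 54°)/(1 + tan 54° tan 54°) = 0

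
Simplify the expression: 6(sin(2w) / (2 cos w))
6(sin(2w) / (2 cos w)) = 6(sin w) (using Double angle)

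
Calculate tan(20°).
tan(20°) = 0.364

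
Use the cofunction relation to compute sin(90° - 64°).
sin(90° - 64°) = cos(64°) = 0.4384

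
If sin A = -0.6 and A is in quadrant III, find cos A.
cos A = -0.8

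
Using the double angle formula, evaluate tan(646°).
tan(646°) = 2 tan 323° / (1 - tan²323°) = -3.487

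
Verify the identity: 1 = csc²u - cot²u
RHS = 1/sin²u - cos²u/sin²u = (1 - cos²u)/sin²u = sin²u/sin²u = 1 = LHS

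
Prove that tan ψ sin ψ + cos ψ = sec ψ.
LHS = sin²ψ/cos ψ + cos ψ = (sin²ψ + cos²ψ)/cos ψ = 1/cos ψ = sec ψ = RHS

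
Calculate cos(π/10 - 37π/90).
cos(π/10 - 37π/90) = cos π/10 cos 37π/90 + sin π/10 sin 37π/90 = 0.5592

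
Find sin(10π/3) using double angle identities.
sin(10π/3) = 2 sin 5π/3 cos 5π/3 = -√3/2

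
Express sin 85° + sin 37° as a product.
sin 85° + sin 37° = 2 sin(61°) cos(24°)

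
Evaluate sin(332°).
sin(332°) = -0.4695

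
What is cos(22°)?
cos(22°) = 0.9272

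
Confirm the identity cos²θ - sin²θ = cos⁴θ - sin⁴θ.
RHS = (cos²θ - sin²θ)(cos²θ + sin²θ) = (cos²θ - sin²θ) · 1 = cos²θ - sin²θ = LHS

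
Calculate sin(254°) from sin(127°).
sin(254°) = 2 sin 127° cos 127° = -0.9613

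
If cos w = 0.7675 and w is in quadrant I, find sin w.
sin w = 0.641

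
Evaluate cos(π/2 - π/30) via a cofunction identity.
cos(π/2 - π/30) = sin(π/30) = 0.1045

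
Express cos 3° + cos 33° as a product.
cos 3° + cos 33° = 2 cos(18°) cos(-15°)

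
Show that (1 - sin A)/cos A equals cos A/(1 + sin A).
LHS = (1 - sin A)(1 + sin A) / (cos A(1 + sin A)) = (1 - sin²A) / (cos A(1 + sin A)) = cos²A / (cos A(1 + sin A)) = cos A/(1 + sin A) = RHS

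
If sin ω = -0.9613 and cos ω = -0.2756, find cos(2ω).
cos(2ω) = cos²ω - sin²ω = -0.8481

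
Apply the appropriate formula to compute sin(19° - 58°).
sin(19° - 58°) = sin 19° cos 58° - cos 19° sin 58° = -0.6293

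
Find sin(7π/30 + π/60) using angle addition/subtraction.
sin(7π/30 + π/60) = sin 7π/30 cos π/60 + cos 7π/30 sin π/60 = √2/2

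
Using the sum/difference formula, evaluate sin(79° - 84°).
sin(79° - 84°) = sin 79° cos 84° - cos 79° sin 84° = -0.08716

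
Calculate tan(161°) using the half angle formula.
tan(161°) = sin 322° / (1 + cos 322°) = -0.3443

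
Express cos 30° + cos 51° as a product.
cos 30° + cos 51° = 2 cos(40.5°) cos(-10.5°)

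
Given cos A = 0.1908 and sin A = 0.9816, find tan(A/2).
tan(A/2) = sin A / (1 + cos A) = 0.8243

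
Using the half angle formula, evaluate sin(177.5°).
sin(177.5°) = √((1 - cos 355°)/2) = 0.04362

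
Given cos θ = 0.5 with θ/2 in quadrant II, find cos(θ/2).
cos(θ/2) = ±√((1 + cos θ)/2); negative since θ/2 ∈ QII, so cos(θ/2) = -√3/2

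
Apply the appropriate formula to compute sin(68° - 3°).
sin(68° - 3°) = sin 68° cos 3° - cos 68° sin 3° = 0.9063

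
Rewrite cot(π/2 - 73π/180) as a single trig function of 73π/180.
cot(π/2 - 73π/180) = tan(73π/180)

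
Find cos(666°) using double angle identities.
cos(666°) = cos²333° - sin²333° = 0.5878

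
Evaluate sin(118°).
sin(118°) = 0.8829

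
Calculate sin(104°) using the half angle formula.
sin(104°) = √((1 - cos 208°)/2) = 0.9703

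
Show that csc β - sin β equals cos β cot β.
LHS = 1/sin β - sin β = (1 - sin²β)/sin β = cos²β/sin β = cos β · (cos β/sin β) = cos β cot β = RHS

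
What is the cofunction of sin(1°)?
sin(1°) = cos(90° - 1°) = cos(89°)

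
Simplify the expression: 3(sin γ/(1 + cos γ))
3(sin γ/(1 + cos γ)) = 3(tan(γ/2)) (using Half angle)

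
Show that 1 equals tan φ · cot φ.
RHS = (sin φ/cos φ) · (cos φ/sin φ) = 1 = LHS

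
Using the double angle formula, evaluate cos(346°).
cos(346°) = cos²173° - sin²173° = 0.9703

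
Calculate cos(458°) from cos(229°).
cos(458°) = cos²229° - sin²229° = -0.1392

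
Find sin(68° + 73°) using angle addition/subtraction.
sin(68° + 73°) = sin 68° cos 73° + cos 68° sin 73° = 0.6293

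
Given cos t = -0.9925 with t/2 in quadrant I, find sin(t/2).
sin(t/2) = ±√((1 - cos t)/2); positive since t/2 ∈ QI, so sin(t/2) = 0.9981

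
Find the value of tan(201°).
tan(201°) = 0.3839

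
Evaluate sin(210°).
sin(210°) = -1/2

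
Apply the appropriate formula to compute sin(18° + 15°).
sin(18° + 15°) = sin 18° cos 15° + cos 18° sin 15° = 0.5446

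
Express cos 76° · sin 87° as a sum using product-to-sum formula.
cos 76° sin 87° = (1/2)[sin(76°+87°) - sin(76°-87°)]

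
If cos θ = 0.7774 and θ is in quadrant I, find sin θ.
sin θ = 0.629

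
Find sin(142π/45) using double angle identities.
sin(142π/45) = 2 sin 71π/45 cos 71π/45 = -0.4695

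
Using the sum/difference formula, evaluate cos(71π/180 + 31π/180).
cos(71π/180 + 31π/180) = cos 71π/180 cos 31π/180 - sin 71π/180 sin 31π/180 = -0.2079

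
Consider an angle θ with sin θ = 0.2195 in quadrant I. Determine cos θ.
cos θ = √(1 - sin²θ) = 0.9756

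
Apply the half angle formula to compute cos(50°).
cos(50°) = √((1 + cos 100°)/2) = 0.6428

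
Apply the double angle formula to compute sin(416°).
sin(416°) = 2 sin 208° cos 208° = 0.829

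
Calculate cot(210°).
cot(210°) = √3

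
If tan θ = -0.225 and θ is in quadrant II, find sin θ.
sin θ = 0.2195 (using tan²θ + 1 = sec²θ)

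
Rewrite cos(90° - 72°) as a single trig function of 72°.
cos(90° - 72°) = sin(72°)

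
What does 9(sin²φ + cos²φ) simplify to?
9(sin²φ + cos²φ) = 9 (using Pythagorean identity)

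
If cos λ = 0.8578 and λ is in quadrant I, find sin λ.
sin λ = 0.514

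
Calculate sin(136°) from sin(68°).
sin(136°) = 2 sin 68° cos 68° = 0.6947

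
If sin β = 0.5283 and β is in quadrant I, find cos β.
cos β = 0.8491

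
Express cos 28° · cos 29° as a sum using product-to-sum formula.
cos 28° cos 29° = (1/2)[cos(28°-29°) + cos(28°+29°)]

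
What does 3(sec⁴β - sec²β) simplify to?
3(sec⁴β - sec²β) = 3(tan⁴β + tan²β) (using Pythagorean)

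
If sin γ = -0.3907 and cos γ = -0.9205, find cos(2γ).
cos(2γ) = cos²γ - sin²γ = 0.6947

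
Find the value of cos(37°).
cos(37°) = 0.7986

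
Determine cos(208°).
cos(208°) = -0.8829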